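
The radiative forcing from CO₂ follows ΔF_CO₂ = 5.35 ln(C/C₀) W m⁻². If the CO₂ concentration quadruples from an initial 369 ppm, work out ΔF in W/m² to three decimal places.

ΔF = 5.35 × ln(4) = 5.35 × 1.38629 = 7.4167 W/m².

ΔF = 7.417 W/m²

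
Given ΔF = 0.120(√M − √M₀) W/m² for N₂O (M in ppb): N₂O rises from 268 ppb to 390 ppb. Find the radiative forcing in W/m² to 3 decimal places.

ΔF = 0.405 W/m²

N₂O: 0.120 × (√390 − √268) = 0.120 × (19.7484 − 16.3707) = 0.120 × 3.3777 = 0.4053 W/m².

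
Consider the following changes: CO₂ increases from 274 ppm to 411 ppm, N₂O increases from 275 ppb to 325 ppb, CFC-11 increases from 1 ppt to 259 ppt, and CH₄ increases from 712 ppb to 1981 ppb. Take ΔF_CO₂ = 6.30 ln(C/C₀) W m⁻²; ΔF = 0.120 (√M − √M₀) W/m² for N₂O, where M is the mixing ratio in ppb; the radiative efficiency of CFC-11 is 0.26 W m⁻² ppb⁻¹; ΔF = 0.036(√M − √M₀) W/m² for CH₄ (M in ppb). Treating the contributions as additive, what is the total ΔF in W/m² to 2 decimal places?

ΔF = 3.44 W/m²

CO₂: 6.30 × ln(411/274) = 6.30 × ln(1.50000) = 6.30 × 0.40547 = 2.5545 W/m².
N₂O: 0.120 × (√325 − √275) = 0.120 × (18.0278 − 16.5831) = 0.120 × 1.4447 = 0.1734 W/m².
CFC-11: Δ = 259 − 1 = 258 ppt = 0.258 ppb; ΔF = 0.26 × 0.258 = 0.0671 W/m².
CH₄: 0.036 × (√1981 − √712) = 0.036 × (44.5084 − 26.6833) = 0.036 × 17.8251 = 0.6417 W/m².
Total ΔF = 2.5545 + 0.1734 + 0.0671 + 0.6417 = 3.4367 W/m².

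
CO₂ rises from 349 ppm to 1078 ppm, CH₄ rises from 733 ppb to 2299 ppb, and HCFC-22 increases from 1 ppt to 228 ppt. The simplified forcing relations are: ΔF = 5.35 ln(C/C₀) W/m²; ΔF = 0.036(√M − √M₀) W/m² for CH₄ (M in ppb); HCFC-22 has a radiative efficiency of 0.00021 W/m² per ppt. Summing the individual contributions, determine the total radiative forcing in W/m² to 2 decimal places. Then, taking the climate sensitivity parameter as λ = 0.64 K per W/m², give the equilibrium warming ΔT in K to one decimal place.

ΔF = 6.83 W/m²; ΔT = 4.4 K

CO₂: 5.35 × ln(1078/349) = 5.35 × ln(3.08883) = 5.35 × 1.12779 = 6.0337 W/m².
CH₄: 0.036 × (√2299 − √733) = 0.036 × (47.9479 − 27.0740) = 0.036 × 20.8739 = 0.7515 W/m².
HCFC-22: ΔF = 0.00021 × (228 − 1) = 0.00021 × 227 = 0.0477 W/m².
Total ΔF = 6.0337 + 0.7515 + 0.0477 = 6.8329 W/m².
ΔT = λ ΔF = 0.64 × 6.83 = 4.3712 K.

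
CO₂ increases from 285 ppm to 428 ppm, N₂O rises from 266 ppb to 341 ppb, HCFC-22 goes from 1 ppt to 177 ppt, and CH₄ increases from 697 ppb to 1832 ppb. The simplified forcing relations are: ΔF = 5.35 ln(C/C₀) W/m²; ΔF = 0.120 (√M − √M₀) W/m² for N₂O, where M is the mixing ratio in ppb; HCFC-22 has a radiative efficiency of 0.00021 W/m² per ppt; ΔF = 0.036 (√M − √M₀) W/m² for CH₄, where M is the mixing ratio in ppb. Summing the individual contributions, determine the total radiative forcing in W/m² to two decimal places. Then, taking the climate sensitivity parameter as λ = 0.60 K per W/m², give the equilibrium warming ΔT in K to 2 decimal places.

CO₂: 5.35 × ln(428/285) = 5.35 × ln(1.50175) = 5.35 × 0.40663 = 2.1755 W/m².
N₂O: 0.120 × (√341 − √266) = 0.120 × (18.4662 − 16.3095) = 0.120 × 2.1567 = 0.2588 W/m².
HCFC-22: ΔF = 0.00021 × (177 − 1) = 0.00021 × 176 = 0.0370 W/m².
CH₄: 0.036 × (√1832 − √697) = 0.036 × (42.8019 − 26.4008) = 0.036 × 16.4011 = 0.5904 W/m².
Total ΔF = 2.1755 + 0.2588 + 0.0370 + 0.5904 = 3.0617 W/m².
ΔT = λ ΔF = 0.60 × 3.06 = 1.8360 K.

ΔF = 3.06 W/m²; ΔT = 1.84 K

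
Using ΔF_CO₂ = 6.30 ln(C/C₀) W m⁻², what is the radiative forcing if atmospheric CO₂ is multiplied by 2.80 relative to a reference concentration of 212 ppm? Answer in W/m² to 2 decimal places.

ΔF = 6.49 W/m²

Because the forcing depends only on the ratio C/C₀, the initial concentration does not enter.
ΔF = 6.30 × ln(2.80) = 6.30 × 1.02962 = 6.4866 W/m².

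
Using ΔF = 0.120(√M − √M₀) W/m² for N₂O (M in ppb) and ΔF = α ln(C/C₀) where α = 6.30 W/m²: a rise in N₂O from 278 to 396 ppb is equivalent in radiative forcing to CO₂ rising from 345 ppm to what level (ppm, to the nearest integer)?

C ≈ 367 ppm

N₂O forcing: 0.120 × (√396 − √278) = 0.120 × (19.8997 − 16.6733) = 0.120 × 3.2264 = 0.38717 W/m².
Set 6.30 ln(C/345) = 0.38717: ln(C/345) = 0.38717/6.30 = 0.06146, so C = 345 × e^0.06146 = 345 × 1.06339 = 366.87 ppm.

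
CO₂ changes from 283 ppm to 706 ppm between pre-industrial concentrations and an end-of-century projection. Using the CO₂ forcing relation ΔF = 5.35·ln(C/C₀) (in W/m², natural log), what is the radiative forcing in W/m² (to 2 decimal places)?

CO₂ absorption bands are partially saturated, so forcing scales with the logarithm of the concentration ratio.
CO₂: 5.35 × ln(706/283) = 5.35 × ln(2.49470) = 5.35 × 0.91417 = 4.8908 W/m².

ΔF = 4.89 W/m²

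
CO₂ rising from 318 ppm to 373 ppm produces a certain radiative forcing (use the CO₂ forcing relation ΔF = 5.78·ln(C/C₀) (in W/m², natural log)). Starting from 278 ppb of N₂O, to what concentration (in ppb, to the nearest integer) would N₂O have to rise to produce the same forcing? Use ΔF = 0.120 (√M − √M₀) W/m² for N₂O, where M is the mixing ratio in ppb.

M ≈ 593 ppb

CO₂ forcing: 5.78 × ln(373/318) = 5.78 × 0.159527 = 0.92207 W/m².
Set 0.120(√M − √278) = 0.92207: √M = 0.92207/0.120 + √278 = 7.6839 + 16.6733 = 24.3572.
M = (24.3572)² = 593.27 ppb.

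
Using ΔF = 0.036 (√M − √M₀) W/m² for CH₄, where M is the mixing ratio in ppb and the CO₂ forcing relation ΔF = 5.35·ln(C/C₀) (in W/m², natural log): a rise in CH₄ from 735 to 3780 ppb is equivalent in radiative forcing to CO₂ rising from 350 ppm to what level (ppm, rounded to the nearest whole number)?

C ≈ 441 ppm

CH₄ forcing: 0.036 × (√3780 − √735) = 0.036 × (61.4817 − 27.1109) = 0.036 × 34.3708 = 1.23735 W/m².
Set 5.35 ln(C/350) = 1.23735: ln(C/350) = 1.23735/5.35 = 0.23128, so C = 350 × e^0.23128 = 350 × 1.26021 = 441.07 ppm.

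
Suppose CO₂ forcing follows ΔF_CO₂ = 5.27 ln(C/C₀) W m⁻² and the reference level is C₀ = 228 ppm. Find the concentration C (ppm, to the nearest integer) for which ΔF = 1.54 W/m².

Set 5.27 ln(C/228) = 1.54, so ln(C/228) = 1.54/5.27 = 0.29222.
Then C/228 = e^0.29222 = 1.33940, giving C = 228 × 1.33940 = 305.38 ppm.

C ≈ 305 ppm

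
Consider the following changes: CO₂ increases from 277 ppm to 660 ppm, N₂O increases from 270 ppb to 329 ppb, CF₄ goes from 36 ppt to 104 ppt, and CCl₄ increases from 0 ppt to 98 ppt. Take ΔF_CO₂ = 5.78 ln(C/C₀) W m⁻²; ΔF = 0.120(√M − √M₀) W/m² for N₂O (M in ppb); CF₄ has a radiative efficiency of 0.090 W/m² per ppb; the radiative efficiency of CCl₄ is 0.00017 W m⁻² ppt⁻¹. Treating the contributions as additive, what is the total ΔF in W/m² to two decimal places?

CO₂: 5.78 × ln(660/277) = 5.78 × ln(2.38267) = 5.78 × 0.86822 = 5.0183 W/m².
N₂O: 0.120 × (√329 − √270) = 0.120 × (18.1384 − 16.4317) = 0.120 × 1.7067 = 0.2048 W/m².
CF₄: Δ = 104 − 36 = 68 ppt = 0.068 ppb; ΔF = 0.090 × 0.068 = 0.0061 W/m².
CCl₄: ΔF = 0.00017 × (98 − 0) = 0.00017 × 98 = 0.0167 W/m².
Total ΔF = 5.0183 + 0.2048 + 0.0061 + 0.0167 = 5.2459 W/m².

ΔF = 5.25 W/m²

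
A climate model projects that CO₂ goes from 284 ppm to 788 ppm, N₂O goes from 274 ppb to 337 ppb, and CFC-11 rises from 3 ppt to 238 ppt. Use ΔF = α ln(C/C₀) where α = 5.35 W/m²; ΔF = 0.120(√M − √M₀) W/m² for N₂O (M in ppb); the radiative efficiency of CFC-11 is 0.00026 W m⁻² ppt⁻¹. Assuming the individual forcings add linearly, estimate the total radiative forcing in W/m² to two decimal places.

CO₂: 5.35 × ln(788/284) = 5.35 × ln(2.77465) = 5.35 × 1.02052 = 5.4598 W/m².
N₂O: 0.120 × (√337 − √274) = 0.120 × (18.3576 − 16.5529) = 0.120 × 1.8047 = 0.2166 W/m².
CFC-11: ΔF = 0.00026 × (238 − 3) = 0.00026 × 235 = 0.0611 W/m².
Total ΔF = 5.4598 + 0.2166 + 0.0611 = 5.7375 W/m².

ΔF = 5.74 W/m²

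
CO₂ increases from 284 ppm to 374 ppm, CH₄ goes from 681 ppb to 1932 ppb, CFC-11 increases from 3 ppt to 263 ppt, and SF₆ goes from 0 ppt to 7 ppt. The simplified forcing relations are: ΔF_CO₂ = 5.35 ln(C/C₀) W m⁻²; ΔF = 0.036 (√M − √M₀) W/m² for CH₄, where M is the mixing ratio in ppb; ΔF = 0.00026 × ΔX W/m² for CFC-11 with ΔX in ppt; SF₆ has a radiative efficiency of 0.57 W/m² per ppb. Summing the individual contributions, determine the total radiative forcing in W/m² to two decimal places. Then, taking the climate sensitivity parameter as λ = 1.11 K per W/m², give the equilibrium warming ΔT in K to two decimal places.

ΔF = 2.19 W/m²; ΔT = 2.43 K

CO₂: 5.35 × ln(374/284) = 5.35 × ln(1.31690) = 5.35 × 0.27528 = 1.4727 W/m².
CH₄: 0.036 × (√1932 − √681) = 0.036 × (43.9545 − 26.0960) = 0.036 × 17.8585 = 0.6429 W/m².
CFC-11: ΔF = 0.00026 × (263 − 3) = 0.00026 × 260 = 0.0676 W/m².
SF₆: Δ = 7 − 0 = 7 ppt = 0.007 ppb; ΔF = 0.57 × 0.007 = 0.0040 W/m².
Total ΔF = 1.4727 + 0.6429 + 0.0676 + 0.0040 = 2.1872 W/m².
ΔT = λ ΔF = 1.11 × 2.19 = 2.4309 K.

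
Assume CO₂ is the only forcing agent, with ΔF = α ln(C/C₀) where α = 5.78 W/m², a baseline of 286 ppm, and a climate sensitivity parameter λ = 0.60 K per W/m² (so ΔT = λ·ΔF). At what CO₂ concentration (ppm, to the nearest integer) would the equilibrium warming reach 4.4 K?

C ≈ 1017 ppm

Required forcing: ΔF = ΔT/λ = 4.4/0.60 = 7.3333 W/m².
Then ln(C/286) = ΔF/5.78 = 7.3333/5.78 = 1.26874.
So C = 286 × e^1.26874 = 286 × 3.55637 = 1017.12 ppm.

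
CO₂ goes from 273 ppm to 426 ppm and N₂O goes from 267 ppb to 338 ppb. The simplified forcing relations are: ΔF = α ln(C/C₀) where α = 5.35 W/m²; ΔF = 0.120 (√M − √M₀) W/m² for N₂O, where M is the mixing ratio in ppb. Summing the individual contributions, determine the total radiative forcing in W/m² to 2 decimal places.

CO₂: 5.35 × ln(426/273) = 5.35 × ln(1.56044) = 5.35 × 0.44497 = 2.3806 W/m².
N₂O: 0.120 × (√338 − √267) = 0.120 × (18.3848 − 16.3401) = 0.120 × 2.0447 = 0.2454 W/m².
Total ΔF = 2.3806 + 0.2454 = 2.6260 W/m².

ΔF = 2.63 W/m²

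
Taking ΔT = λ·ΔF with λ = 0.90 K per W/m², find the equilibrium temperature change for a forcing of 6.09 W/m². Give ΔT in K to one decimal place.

ΔT = λ ΔF = 0.90 × 6.09 = 5.4810 K.

ΔT = 5.5 K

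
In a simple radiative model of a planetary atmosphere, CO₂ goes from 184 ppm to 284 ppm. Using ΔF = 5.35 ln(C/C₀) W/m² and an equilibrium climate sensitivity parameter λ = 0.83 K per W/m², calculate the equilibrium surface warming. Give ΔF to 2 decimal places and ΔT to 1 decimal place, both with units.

ΔF = 2.32 W/m²; ΔT = 1.9 K

CO₂: 5.35 × ln(284/184) = 5.35 × ln(1.54348) = 5.35 × 0.43404 = 2.3221 W/m².
ΔT = λ ΔF = 0.83 × 2.32 = 1.9256 K.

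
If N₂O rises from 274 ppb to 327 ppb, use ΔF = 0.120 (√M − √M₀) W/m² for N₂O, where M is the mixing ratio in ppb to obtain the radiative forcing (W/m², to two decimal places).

N₂O: 0.120 × (√327 − √274) = 0.120 × (18.0831 − 16.5529) = 0.120 × 1.5302 = 0.1836 W/m².

ΔF = 0.18 W/m²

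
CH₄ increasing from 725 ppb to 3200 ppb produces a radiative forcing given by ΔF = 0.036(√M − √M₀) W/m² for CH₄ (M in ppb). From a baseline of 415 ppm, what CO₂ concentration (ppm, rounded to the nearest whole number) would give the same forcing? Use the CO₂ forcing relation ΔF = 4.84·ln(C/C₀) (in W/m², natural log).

C ≈ 517 ppm

CH₄ forcing: 0.036 × (√3200 − √725) = 0.036 × (56.5685 − 26.9258) = 0.036 × 29.6427 = 1.06714 W/m².
Set 4.84 ln(C/415) = 1.06714: ln(C/415) = 1.06714/4.84 = 0.22048, so C = 415 × e^0.22048 = 415 × 1.24667 = 517.37 ppm.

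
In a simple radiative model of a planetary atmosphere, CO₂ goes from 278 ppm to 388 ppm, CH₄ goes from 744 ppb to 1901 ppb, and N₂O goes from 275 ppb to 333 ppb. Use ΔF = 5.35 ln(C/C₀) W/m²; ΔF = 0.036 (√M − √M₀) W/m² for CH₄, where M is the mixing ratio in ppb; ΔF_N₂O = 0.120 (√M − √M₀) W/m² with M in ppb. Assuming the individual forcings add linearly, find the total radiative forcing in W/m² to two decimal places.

ΔF = 2.57 W/m²

CO₂: 5.35 × ln(388/278) = 5.35 × ln(1.39568) = 5.35 × 0.33338 = 1.7836 W/m².
CH₄: 0.036 × (√1901 − √744) = 0.036 × (43.6005 − 27.2764) = 0.036 × 16.3241 = 0.5877 W/m².
N₂O: 0.120 × (√333 − √275) = 0.120 × (18.2483 − 16.5831) = 0.120 × 1.6652 = 0.1998 W/m².
Total ΔF = 1.7836 + 0.5877 + 0.1998 = 2.5711 W/m².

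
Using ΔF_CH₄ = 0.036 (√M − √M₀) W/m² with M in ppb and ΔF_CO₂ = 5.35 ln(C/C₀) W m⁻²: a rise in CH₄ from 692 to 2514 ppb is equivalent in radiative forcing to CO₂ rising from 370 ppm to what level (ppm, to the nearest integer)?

CH₄ forcing: 0.036 × (√2514 − √692) = 0.036 × (50.1398 − 26.3059) = 0.036 × 23.8339 = 0.85802 W/m².
Set 5.35 ln(C/370) = 0.85802: ln(C/370) = 0.85802/5.35 = 0.16038, so C = 370 × e^0.16038 = 370 × 1.17396 = 434.37 ppm.

C ≈ 434 ppm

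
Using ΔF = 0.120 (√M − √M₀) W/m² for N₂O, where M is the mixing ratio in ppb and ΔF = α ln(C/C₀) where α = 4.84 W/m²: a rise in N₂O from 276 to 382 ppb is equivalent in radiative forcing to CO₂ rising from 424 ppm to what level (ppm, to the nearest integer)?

C ≈ 456 ppm

N₂O forcing: 0.120 × (√382 − √276) = 0.120 × (19.5448 − 16.6132) = 0.120 × 2.9316 = 0.35179 W/m².
Set 4.84 ln(C/424) = 0.35179: ln(C/424) = 0.35179/4.84 = 0.07268, so C = 424 × e^0.07268 = 424 × 1.07539 = 455.97 ppm.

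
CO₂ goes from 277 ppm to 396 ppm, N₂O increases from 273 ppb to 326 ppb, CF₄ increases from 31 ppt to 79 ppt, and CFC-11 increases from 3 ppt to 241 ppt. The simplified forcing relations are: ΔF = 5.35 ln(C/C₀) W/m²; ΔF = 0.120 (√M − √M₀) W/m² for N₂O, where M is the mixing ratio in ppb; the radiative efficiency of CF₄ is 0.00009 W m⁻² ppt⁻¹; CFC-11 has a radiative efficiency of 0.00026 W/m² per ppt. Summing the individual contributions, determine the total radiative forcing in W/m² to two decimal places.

ΔF = 2.16 W/m²

CO₂: 5.35 × ln(396/277) = 5.35 × ln(1.42960) = 5.35 × 0.35739 = 1.9120 W/m².
N₂O: 0.120 × (√326 − √273) = 0.120 × (18.0555 − 16.5227) = 0.120 × 1.5328 = 0.1839 W/m².
CF₄: ΔF = 0.00009 × (79 − 31) = 0.00009 × 48 = 0.0043 W/m².
CFC-11: ΔF = 0.00026 × (241 − 3) = 0.00026 × 238 = 0.0619 W/m².
Total ΔF = 1.9120 + 0.1839 + 0.0043 + 0.0619 = 2.1621 W/m².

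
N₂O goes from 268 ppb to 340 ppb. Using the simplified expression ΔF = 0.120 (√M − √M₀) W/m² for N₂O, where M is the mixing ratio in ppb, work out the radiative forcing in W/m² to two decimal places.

N₂O: 0.120 × (√340 − √268) = 0.120 × (18.4391 − 16.3707) = 0.120 × 2.0684 = 0.2482 W/m².

ΔF = 0.25 W/m²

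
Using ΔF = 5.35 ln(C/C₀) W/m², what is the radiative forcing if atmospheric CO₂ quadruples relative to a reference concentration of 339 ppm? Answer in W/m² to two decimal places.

ΔF = 7.42 W/m²

ΔF = 5.35 × ln(4) = 5.35 × 1.38629 = 7.4167 W/m².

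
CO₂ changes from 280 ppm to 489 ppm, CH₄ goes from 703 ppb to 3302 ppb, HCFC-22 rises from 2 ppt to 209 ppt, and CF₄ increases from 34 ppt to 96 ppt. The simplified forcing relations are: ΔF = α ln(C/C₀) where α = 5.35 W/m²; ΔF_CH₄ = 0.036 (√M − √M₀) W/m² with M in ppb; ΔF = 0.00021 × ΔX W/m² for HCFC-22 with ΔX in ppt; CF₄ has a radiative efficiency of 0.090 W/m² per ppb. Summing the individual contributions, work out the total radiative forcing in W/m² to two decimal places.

ΔF = 4.15 W/m²

CO₂: 5.35 × ln(489/280) = 5.35 × ln(1.74643) = 5.35 × 0.55757 = 2.9830 W/m².
CH₄: 0.036 × (√3302 − √703) = 0.036 × (57.4630 − 26.5141) = 0.036 × 30.9489 = 1.1142 W/m².
HCFC-22: ΔF = 0.00021 × (209 − 2) = 0.00021 × 207 = 0.0435 W/m².
CF₄: Δ = 96 − 34 = 62 ppt = 0.062 ppb; ΔF = 0.090 × 0.062 = 0.0056 W/m².
Total ΔF = 2.9830 + 1.1142 + 0.0435 + 0.0056 = 4.1463 W/m².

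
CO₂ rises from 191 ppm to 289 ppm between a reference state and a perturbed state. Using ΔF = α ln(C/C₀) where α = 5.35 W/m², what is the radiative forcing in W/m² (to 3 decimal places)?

CO₂: 5.35 × ln(289/191) = 5.35 × ln(1.51309) = 5.35 × 0.41415 = 2.2157 W/m².

ΔF = 2.216 W/m²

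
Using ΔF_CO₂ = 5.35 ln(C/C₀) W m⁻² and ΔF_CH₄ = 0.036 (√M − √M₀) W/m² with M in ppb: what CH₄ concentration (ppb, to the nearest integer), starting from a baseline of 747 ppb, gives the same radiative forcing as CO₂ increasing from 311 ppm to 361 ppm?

M ≈ 2449 ppb

CO₂ forcing: 5.35 × ln(361/311) = 5.35 × 0.149085 = 0.79760 W/m².
Set 0.036(√M − √747) = 0.79760: √M = 0.79760/0.036 + √747 = 22.1556 + 27.3313 = 49.4869.
M = (49.4869)² = 2448.95 ppb.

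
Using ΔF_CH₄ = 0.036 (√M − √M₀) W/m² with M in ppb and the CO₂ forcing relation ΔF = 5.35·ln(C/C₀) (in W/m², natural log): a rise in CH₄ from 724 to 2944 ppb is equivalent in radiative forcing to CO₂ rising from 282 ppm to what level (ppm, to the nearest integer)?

CH₄ forcing: 0.036 × (√2944 − √724) = 0.036 × (54.2586 − 26.9072) = 0.036 × 27.3514 = 0.98465 W/m².
Set 5.35 ln(C/282) = 0.98465: ln(C/282) = 0.98465/5.35 = 0.18405, so C = 282 × e^0.18405 = 282 × 1.20208 = 338.99 ppm.

C ≈ 339 ppm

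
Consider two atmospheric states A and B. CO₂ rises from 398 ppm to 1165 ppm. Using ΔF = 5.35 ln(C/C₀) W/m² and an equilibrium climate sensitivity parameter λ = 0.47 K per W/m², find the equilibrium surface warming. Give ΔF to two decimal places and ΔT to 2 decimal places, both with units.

ΔF = 5.75 W/m²; ΔT = 2.70 K

CO₂: 5.35 × ln(1165/398) = 5.35 × ln(2.92714) = 5.35 × 1.07403 = 5.7461 W/m².
ΔT = λ ΔF = 0.47 × 5.75 = 2.7025 K.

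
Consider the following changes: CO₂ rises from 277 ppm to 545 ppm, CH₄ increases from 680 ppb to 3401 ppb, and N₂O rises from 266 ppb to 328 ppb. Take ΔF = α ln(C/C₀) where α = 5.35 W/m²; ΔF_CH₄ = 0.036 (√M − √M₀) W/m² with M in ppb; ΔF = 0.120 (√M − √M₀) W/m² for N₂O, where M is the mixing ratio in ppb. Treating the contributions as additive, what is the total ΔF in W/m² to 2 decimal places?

CO₂: 5.35 × ln(545/277) = 5.35 × ln(1.96751) = 5.35 × 0.67677 = 3.6207 W/m².
CH₄: 0.036 × (√3401 − √680) = 0.036 × (58.3181 − 26.0768) = 0.036 × 32.2413 = 1.1607 W/m².
N₂O: 0.120 × (√328 − √266) = 0.120 × (18.1108 − 16.3095) = 0.120 × 1.8013 = 0.2162 W/m².
Total ΔF = 3.6207 + 1.1607 + 0.2162 = 4.9976 W/m².

ΔF = 5.00 W/m²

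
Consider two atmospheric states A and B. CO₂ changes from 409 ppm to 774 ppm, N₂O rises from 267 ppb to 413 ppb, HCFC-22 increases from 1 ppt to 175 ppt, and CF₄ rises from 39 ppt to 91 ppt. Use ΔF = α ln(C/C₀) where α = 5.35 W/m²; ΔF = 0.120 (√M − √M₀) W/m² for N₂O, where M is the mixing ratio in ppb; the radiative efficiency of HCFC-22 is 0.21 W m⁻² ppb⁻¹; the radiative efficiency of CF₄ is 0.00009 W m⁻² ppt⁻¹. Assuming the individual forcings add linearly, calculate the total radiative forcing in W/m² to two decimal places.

ΔF = 3.93 W/m²

CO₂: 5.35 × ln(774/409) = 5.35 × ln(1.89242) = 5.35 × 0.63786 = 3.4126 W/m².
N₂O: 0.120 × (√413 − √267) = 0.120 × (20.3224 − 16.3401) = 0.120 × 3.9823 = 0.4779 W/m².
HCFC-22: Δ = 175 − 1 = 174 ppt = 0.174 ppb; ΔF = 0.21 × 0.174 = 0.0365 W/m².
CF₄: ΔF = 0.00009 × (91 − 39) = 0.00009 × 52 = 0.0047 W/m².
Total ΔF = 3.4126 + 0.4779 + 0.0365 + 0.0047 = 3.9317 W/m².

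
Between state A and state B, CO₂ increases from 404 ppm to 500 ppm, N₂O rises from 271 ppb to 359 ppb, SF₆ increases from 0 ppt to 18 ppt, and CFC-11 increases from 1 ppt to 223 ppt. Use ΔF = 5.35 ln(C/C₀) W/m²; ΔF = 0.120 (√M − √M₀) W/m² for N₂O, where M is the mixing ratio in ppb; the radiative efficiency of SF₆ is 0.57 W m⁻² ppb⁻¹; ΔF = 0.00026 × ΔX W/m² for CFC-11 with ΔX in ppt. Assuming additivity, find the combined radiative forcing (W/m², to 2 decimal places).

CO₂: 5.35 × ln(500/404) = 5.35 × ln(1.23762) = 5.35 × 0.21319 = 1.1406 W/m².
N₂O: 0.120 × (√359 − √271) = 0.120 × (18.9473 − 16.4621) = 0.120 × 2.4852 = 0.2982 W/m².
SF₆: Δ = 18 − 0 = 18 ppt = 0.018 ppb; ΔF = 0.57 × 0.018 = 0.0103 W/m².
CFC-11: ΔF = 0.00026 × (223 − 1) = 0.00026 × 222 = 0.0577 W/m².
Total ΔF = 1.1406 + 0.2982 + 0.0103 + 0.0577 = 1.5068 W/m².

ΔF = 1.51 W/m²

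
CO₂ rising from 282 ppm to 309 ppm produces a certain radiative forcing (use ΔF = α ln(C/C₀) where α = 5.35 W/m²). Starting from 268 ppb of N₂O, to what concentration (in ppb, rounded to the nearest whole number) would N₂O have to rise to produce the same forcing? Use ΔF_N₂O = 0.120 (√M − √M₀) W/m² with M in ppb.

M ≈ 418 ppb

CO₂ forcing: 5.35 × ln(309/282) = 5.35 × 0.091434 = 0.48917 W/m².
Set 0.120(√M − √268) = 0.48917: √M = 0.48917/0.120 + √268 = 4.0764 + 16.3707 = 20.4471.
M = (20.4471)² = 418.08 ppb.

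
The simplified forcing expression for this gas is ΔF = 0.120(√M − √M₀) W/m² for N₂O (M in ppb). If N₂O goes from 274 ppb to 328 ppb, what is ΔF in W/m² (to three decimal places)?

ΔF = 0.187 W/m²

N₂O: 0.120 × (√328 − √274) = 0.120 × (18.1108 − 16.5529) = 0.120 × 1.5579 = 0.1869 W/m².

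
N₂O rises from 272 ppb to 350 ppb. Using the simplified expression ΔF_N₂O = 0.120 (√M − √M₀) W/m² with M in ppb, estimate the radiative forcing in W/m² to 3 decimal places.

ΔF = 0.266 W/m²

N₂O: 0.120 × (√350 − √272) = 0.120 × (18.7083 − 16.4924) = 0.120 × 2.2159 = 0.2659 W/m².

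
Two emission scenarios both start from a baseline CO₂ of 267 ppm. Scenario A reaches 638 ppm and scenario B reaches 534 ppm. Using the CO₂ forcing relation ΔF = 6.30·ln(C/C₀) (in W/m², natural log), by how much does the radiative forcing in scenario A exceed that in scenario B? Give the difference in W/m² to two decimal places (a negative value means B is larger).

ΔF_A = 6.30 ln(638/267) = 6.30 × 0.87109 = 5.4879 W/m².
ΔF_B = 6.30 ln(534/267) = 6.30 × 0.69315 = 4.3668 W/m².
Difference: 5.4879 − 4.3668 = 1.1211 W/m².

ΔF_A − ΔF_B = 1.12 W/m²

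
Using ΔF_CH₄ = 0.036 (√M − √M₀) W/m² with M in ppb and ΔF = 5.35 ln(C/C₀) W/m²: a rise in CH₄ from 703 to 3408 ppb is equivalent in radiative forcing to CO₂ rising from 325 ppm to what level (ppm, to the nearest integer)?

CH₄ forcing: 0.036 × (√3408 − √703) = 0.036 × (58.3781 − 26.5141) = 0.036 × 31.8640 = 1.14710 W/m².
Set 5.35 ln(C/325) = 1.14710: ln(C/325) = 1.14710/5.35 = 0.21441, so C = 325 × e^0.21441 = 325 × 1.23913 = 402.72 ppm.

C ≈ 403 ppm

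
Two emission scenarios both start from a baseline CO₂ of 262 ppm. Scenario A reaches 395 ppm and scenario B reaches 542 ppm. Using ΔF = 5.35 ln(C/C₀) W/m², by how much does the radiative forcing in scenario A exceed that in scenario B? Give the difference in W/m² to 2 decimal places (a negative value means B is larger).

ΔF_A = 5.35 ln(395/262) = 5.35 × 0.41054 = 2.1964 W/m².
ΔF_B = 5.35 ln(542/262) = 5.35 × 0.72692 = 3.8890 W/m².
Difference: 2.1964 − 3.8890 = -1.6926 W/m².

ΔF_A − ΔF_B = -1.69 W/m²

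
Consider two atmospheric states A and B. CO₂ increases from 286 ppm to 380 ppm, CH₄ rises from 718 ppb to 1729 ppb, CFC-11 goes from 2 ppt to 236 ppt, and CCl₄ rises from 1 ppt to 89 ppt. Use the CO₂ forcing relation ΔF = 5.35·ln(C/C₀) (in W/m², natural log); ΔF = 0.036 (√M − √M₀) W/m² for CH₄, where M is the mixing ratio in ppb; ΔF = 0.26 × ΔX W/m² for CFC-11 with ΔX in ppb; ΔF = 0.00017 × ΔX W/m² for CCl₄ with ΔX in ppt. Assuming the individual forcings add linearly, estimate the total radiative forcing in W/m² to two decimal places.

ΔF = 2.13 W/m²

CO₂: 5.35 × ln(380/286) = 5.35 × ln(1.32867) = 5.35 × 0.28418 = 1.5204 W/m².
CH₄: 0.036 × (√1729 − √718) = 0.036 × (41.5812 − 26.7955) = 0.036 × 14.7857 = 0.5323 W/m².
CFC-11: Δ = 236 − 2 = 234 ppt = 0.234 ppb; ΔF = 0.26 × 0.234 = 0.0608 W/m².
CCl₄: ΔF = 0.00017 × (89 − 1) = 0.00017 × 88 = 0.0150 W/m².
Total ΔF = 1.5204 + 0.5323 + 0.0608 + 0.0150 = 2.1285 W/m².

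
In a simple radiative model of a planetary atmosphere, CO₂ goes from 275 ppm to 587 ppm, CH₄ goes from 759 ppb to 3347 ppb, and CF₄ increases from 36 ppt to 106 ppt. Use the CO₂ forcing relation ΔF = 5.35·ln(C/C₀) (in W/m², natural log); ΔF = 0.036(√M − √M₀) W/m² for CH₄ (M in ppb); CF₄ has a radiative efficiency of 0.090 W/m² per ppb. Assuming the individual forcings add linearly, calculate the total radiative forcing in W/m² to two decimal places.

CO₂: 5.35 × ln(587/275) = 5.35 × ln(2.13455) = 5.35 × 0.75826 = 4.0567 W/m².
CH₄: 0.036 × (√3347 − √759) = 0.036 × (57.8533 − 27.5500) = 0.036 × 30.3033 = 1.0909 W/m².
CF₄: Δ = 106 − 36 = 70 ppt = 0.070 ppb; ΔF = 0.090 × 0.070 = 0.0063 W/m².
Total ΔF = 4.0567 + 1.0909 + 0.0063 = 5.1539 W/m².

ΔF = 5.15 W/m²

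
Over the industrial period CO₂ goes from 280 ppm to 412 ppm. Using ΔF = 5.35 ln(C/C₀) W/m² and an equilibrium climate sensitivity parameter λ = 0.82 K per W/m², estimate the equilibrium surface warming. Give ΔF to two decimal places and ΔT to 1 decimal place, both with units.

CO₂: 5.35 × ln(412/280) = 5.35 × ln(1.47143) = 5.35 × 0.38623 = 2.0663 W/m².
ΔT = λ ΔF = 0.82 × 2.07 = 1.6974 K.

ΔF = 2.07 W/m²; ΔT = 1.7 K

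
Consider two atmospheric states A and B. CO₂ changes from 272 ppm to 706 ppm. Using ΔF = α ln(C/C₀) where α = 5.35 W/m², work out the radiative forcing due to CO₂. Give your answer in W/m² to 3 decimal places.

CO₂ absorption bands are partially saturated, so forcing scales with the logarithm of the concentration ratio.
CO₂: 5.35 × ln(706/272) = 5.35 × ln(2.59559) = 5.35 × 0.95381 = 5.1029 W/m².

ΔF = 5.103 W/m²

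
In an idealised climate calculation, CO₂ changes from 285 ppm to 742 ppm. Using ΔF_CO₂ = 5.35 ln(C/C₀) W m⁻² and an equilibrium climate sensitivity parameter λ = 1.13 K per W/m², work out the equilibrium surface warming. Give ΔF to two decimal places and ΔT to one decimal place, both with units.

CO₂: 5.35 × ln(742/285) = 5.35 × ln(2.60351) = 5.35 × 0.95686 = 5.1192 W/m².
ΔT = λ ΔF = 1.13 × 5.12 = 5.7856 K.

ΔF = 5.12 W/m²; ΔT = 5.8 K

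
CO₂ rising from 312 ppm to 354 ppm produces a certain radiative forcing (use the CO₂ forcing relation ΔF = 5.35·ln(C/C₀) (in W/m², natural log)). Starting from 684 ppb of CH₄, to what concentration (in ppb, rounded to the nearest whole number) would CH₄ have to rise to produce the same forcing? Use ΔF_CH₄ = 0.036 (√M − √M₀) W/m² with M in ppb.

M ≈ 2018 ppb

CO₂ forcing: 5.35 × ln(354/312) = 5.35 × 0.126294 = 0.67567 W/m².
Set 0.036(√M − √684) = 0.67567: √M = 0.67567/0.036 + √684 = 18.7686 + 26.1534 = 44.9220.
M = (44.9220)² = 2017.99 ppb.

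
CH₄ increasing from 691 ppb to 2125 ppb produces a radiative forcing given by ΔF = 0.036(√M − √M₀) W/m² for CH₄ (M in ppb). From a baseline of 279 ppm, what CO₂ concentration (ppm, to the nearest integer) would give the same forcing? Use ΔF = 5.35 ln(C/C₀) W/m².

CH₄ forcing: 0.036 × (√2125 − √691) = 0.036 × (46.0977 − 26.2869) = 0.036 × 19.8108 = 0.71319 W/m².
Set 5.35 ln(C/279) = 0.71319: ln(C/279) = 0.71319/5.35 = 0.13331, so C = 279 × e^0.13331 = 279 × 1.14260 = 318.79 ppm.

C ≈ 319 ppm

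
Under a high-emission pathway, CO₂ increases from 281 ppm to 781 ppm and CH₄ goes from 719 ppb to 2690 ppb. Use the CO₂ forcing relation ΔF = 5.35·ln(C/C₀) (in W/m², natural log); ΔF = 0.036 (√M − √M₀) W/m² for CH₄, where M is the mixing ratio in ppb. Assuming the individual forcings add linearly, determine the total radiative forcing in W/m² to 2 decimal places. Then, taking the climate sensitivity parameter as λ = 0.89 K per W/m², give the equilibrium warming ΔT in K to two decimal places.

CO₂: 5.35 × ln(781/281) = 5.35 × ln(2.77936) = 5.35 × 1.02222 = 5.4689 W/m².
CH₄: 0.036 × (√2690 − √719) = 0.036 × (51.8652 − 26.8142) = 0.036 × 25.0510 = 0.9018 W/m².
Total ΔF = 5.4689 + 0.9018 = 6.3707 W/m².
ΔT = λ ΔF = 0.89 × 6.37 = 5.6693 K.

ΔF = 6.37 W/m²; ΔT = 5.67 K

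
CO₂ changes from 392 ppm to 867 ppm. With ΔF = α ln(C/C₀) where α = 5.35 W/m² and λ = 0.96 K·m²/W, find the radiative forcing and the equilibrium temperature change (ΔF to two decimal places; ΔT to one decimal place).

CO₂: 5.35 × ln(867/392) = 5.35 × ln(2.21173) = 5.35 × 0.79378 = 4.2467 W/m².
ΔT = λ ΔF = 0.96 × 4.25 = 4.0800 K.

ΔF = 4.25 W/m²; ΔT = 4.1 K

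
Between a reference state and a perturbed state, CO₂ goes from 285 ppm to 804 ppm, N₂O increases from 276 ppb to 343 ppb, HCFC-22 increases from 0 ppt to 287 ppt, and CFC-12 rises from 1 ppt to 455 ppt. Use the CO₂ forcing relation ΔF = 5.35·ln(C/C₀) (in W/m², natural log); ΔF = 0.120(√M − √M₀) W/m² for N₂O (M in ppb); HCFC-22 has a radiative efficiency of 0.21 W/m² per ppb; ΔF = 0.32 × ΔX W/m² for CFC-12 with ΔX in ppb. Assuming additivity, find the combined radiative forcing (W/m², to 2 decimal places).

CO₂: 5.35 × ln(804/285) = 5.35 × ln(2.82105) = 5.35 × 1.03711 = 5.5485 W/m².
N₂O: 0.120 × (√343 − √276) = 0.120 × (18.5203 − 16.6132) = 0.120 × 1.9071 = 0.2289 W/m².
HCFC-22: Δ = 287 − 0 = 287 ppt = 0.287 ppb; ΔF = 0.21 × 0.287 = 0.0603 W/m².
CFC-12: Δ = 455 − 1 = 454 ppt = 0.454 ppb; ΔF = 0.32 × 0.454 = 0.1453 W/m².
Total ΔF = 5.5485 + 0.2289 + 0.0603 + 0.1453 = 5.9830 W/m².

ΔF = 5.98 W/m²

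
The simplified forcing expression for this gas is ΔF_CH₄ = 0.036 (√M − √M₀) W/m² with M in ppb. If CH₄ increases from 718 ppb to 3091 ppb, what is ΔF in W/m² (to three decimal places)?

CH₄: 0.036 × (√3091 − √718) = 0.036 × (55.5968 − 26.7955) = 0.036 × 28.8013 = 1.0368 W/m².

ΔF = 1.037 W/m²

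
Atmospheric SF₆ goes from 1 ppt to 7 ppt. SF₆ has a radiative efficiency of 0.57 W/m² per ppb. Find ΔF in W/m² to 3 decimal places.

SF₆: Δ = 7 − 1 = 6 ppt = 0.006 ppb; ΔF = 0.57 × 0.006 = 0.0034 W/m².

ΔF = 0.003 W/m²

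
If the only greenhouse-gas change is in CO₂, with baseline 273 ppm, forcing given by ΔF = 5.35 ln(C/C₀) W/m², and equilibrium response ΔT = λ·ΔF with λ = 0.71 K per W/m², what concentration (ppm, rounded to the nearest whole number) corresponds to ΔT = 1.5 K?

Required forcing: ΔF = ΔT/λ = 1.5/0.71 = 2.1127 W/m².
Then ln(C/273) = ΔF/5.35 = 2.1127/5.35 = 0.39490.
So C = 273 × e^0.39490 = 273 × 1.48424 = 405.20 ppm.

C ≈ 405 ppm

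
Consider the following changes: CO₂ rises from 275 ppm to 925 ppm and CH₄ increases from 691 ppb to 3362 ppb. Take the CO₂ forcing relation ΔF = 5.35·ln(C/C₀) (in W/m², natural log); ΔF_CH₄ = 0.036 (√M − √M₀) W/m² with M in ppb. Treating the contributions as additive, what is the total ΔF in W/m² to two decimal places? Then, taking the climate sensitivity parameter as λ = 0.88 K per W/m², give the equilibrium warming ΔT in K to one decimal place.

ΔF = 7.63 W/m²; ΔT = 6.7 K

CO₂: 5.35 × ln(925/275) = 5.35 × ln(3.36364) = 5.35 × 1.21302 = 6.4897 W/m².
CH₄: 0.036 × (√3362 − √691) = 0.036 × (57.9828 − 26.2869) = 0.036 × 31.6959 = 1.1411 W/m².
Total ΔF = 6.4897 + 1.1411 = 7.6308 W/m².
ΔT = λ ΔF = 0.88 × 7.63 = 6.7144 K.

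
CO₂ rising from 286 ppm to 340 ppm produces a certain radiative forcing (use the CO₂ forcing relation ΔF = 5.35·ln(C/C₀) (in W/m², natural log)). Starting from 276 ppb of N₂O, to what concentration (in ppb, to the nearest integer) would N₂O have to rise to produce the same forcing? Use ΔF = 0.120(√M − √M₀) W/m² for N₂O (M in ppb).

M ≈ 592 ppb

CO₂ forcing: 5.35 × ln(340/286) = 5.35 × 0.172954 = 0.92530 W/m².
Set 0.120(√M − √276) = 0.92530: √M = 0.92530/0.120 + √276 = 7.7108 + 16.6132 = 24.3240.
M = (24.3240)² = 591.66 ppb.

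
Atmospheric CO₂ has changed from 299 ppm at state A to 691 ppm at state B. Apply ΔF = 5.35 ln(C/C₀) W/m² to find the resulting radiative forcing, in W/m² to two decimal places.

CO₂: 5.35 × ln(691/299) = 5.35 × ln(2.31104) = 5.35 × 0.83770 = 4.4817 W/m².

ΔF = 4.48 W/m²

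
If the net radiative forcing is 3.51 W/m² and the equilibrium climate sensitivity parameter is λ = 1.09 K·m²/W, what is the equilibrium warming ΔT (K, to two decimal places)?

ΔT = 3.83 K

ΔT = λ ΔF = 1.09 × 3.51 = 3.8259 K.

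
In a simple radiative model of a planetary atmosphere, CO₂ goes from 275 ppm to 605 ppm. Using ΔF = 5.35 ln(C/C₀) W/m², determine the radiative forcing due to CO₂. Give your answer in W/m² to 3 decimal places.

ΔF = 4.218 W/m²

CO₂: 5.35 × ln(605/275) = 5.35 × ln(2.20000) = 5.35 × 0.78846 = 4.2183 W/m².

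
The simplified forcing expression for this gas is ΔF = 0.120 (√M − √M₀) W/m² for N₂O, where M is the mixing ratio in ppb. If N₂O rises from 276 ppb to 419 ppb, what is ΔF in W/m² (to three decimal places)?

ΔF = 0.463 W/m²

N₂O: 0.120 × (√419 − √276) = 0.120 × (20.4695 − 16.6132) = 0.120 × 3.8563 = 0.4628 W/m².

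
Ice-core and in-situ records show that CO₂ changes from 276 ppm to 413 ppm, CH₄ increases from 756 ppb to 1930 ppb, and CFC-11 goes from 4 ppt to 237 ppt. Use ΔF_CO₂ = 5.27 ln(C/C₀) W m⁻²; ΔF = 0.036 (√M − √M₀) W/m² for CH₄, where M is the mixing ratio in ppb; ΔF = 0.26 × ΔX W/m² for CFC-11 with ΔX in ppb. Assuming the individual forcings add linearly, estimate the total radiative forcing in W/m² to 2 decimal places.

ΔF = 2.78 W/m²

CO₂: 5.27 × ln(413/276) = 5.27 × ln(1.49638) = 5.27 × 0.40305 = 2.1241 W/m².
CH₄: 0.036 × (√1930 − √756) = 0.036 × (43.9318 − 27.4955) = 0.036 × 16.4363 = 0.5917 W/m².
CFC-11: Δ = 237 − 4 = 233 ppt = 0.233 ppb; ΔF = 0.26 × 0.233 = 0.0606 W/m².
Total ΔF = 2.1241 + 0.5917 + 0.0606 = 2.7764 W/m².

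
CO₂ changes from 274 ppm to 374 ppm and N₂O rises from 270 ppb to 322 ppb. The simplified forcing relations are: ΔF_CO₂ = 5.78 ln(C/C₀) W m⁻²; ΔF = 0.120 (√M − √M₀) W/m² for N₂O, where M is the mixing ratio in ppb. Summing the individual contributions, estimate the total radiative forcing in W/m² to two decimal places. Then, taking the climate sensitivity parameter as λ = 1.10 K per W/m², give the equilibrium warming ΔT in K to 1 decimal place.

ΔF = 1.98 W/m²; ΔT = 2.2 K

CO₂: 5.78 × ln(374/274) = 5.78 × ln(1.36496) = 5.78 × 0.31113 = 1.7983 W/m².
N₂O: 0.120 × (√322 − √270) = 0.120 × (17.9444 − 16.4317) = 0.120 × 1.5127 = 0.1815 W/m².
Total ΔF = 1.7983 + 0.1815 = 1.9798 W/m².
ΔT = λ ΔF = 1.10 × 1.98 = 2.1780 K.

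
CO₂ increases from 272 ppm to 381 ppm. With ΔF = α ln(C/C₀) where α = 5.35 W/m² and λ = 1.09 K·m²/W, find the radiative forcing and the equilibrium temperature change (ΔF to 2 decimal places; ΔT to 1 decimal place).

ΔF = 1.80 W/m²; ΔT = 2.0 K

CO₂: 5.35 × ln(381/272) = 5.35 × ln(1.40074) = 5.35 × 0.33700 = 1.8030 W/m².
ΔT = λ ΔF = 1.09 × 1.80 = 1.9620 K.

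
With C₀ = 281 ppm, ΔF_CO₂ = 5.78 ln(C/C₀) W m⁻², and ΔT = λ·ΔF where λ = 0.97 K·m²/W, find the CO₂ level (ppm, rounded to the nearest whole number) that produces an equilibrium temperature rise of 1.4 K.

C ≈ 361 ppm

Required forcing: ΔF = ΔT/λ = 1.4/0.97 = 1.4433 W/m².
Then ln(C/281) = ΔF/5.78 = 1.4433/5.78 = 0.24971.
So C = 281 × e^0.24971 = 281 × 1.28365 = 360.71 ppm.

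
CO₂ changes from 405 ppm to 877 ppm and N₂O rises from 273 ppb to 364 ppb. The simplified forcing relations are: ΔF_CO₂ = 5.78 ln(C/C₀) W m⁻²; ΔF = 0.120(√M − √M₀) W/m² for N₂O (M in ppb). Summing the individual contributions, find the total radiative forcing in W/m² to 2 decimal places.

ΔF = 4.77 W/m²

CO₂: 5.78 × ln(877/405) = 5.78 × ln(2.16543) = 5.78 × 0.77262 = 4.4657 W/m².
N₂O: 0.120 × (√364 − √273) = 0.120 × (19.0788 − 16.5227) = 0.120 × 2.5561 = 0.3067 W/m².
Total ΔF = 4.4657 + 0.3067 = 4.7724 W/m².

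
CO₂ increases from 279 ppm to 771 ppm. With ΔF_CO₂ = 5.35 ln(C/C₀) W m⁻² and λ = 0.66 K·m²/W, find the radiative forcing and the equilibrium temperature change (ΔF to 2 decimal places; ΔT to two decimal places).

CO₂: 5.35 × ln(771/279) = 5.35 × ln(2.76344) = 5.35 × 1.01648 = 5.4382 W/m².
ΔT = λ ΔF = 0.66 × 5.44 = 3.5904 K.

ΔF = 5.44 W/m²; ΔT = 3.59 K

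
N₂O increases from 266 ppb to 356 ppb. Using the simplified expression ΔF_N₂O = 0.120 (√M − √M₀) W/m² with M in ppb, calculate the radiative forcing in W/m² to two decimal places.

N₂O: 0.120 × (√356 − √266) = 0.120 × (18.8680 − 16.3095) = 0.120 × 2.5585 = 0.3070 W/m².

ΔF = 0.31 W/m²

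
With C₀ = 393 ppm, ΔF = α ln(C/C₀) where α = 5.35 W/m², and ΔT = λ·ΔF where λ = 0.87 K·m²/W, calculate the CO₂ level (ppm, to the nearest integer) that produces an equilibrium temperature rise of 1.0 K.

Required forcing: ΔF = ΔT/λ = 1.0/0.87 = 1.1494 W/m².
Then ln(C/393) = ΔF/5.35 = 1.1494/5.35 = 0.21484.
So C = 393 × e^0.21484 = 393 × 1.23966 = 487.19 ppm.

C ≈ 487 ppm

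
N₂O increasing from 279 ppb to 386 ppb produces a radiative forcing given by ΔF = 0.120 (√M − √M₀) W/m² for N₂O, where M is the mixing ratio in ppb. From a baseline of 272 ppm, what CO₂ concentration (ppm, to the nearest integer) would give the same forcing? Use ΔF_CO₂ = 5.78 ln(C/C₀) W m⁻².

C ≈ 289 ppm

N₂O forcing: 0.120 × (√386 − √279) = 0.120 × (19.6469 − 16.7033) = 0.120 × 2.9436 = 0.35323 W/m².
Set 5.78 ln(C/272) = 0.35323: ln(C/272) = 0.35323/5.78 = 0.06111, so C = 272 × e^0.06111 = 272 × 1.06302 = 289.14 ppm.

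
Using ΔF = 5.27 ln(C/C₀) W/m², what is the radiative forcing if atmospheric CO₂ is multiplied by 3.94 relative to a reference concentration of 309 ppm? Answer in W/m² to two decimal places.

ΔF = 7.23 W/m²

Because the forcing depends only on the ratio C/C₀, the initial concentration does not enter.
ΔF = 5.27 × ln(3.94) = 5.27 × 1.37118 = 7.2261 W/m².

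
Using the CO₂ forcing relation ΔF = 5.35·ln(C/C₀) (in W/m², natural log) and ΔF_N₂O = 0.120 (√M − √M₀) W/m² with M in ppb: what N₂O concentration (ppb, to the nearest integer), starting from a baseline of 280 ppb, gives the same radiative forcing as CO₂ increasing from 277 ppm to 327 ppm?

CO₂ forcing: 5.35 × ln(327/277) = 5.35 × 0.165943 = 0.88780 W/m².
Set 0.120(√M − √280) = 0.88780: √M = 0.88780/0.120 + √280 = 7.3983 + 16.7332 = 24.1315.
M = (24.1315)² = 582.33 ppb.

M ≈ 582 ppb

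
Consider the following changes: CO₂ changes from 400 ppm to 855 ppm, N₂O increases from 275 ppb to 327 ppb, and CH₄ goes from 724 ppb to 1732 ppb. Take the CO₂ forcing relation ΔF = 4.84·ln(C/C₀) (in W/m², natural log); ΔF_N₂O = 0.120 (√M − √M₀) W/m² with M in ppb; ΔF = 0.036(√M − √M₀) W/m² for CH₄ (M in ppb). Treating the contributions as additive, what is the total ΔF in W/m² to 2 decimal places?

ΔF = 4.39 W/m²

CO₂: 4.84 × ln(855/400) = 4.84 × ln(2.13750) = 4.84 × 0.75964 = 3.6767 W/m².
N₂O: 0.120 × (√327 − √275) = 0.120 × (18.0831 − 16.5831) = 0.120 × 1.5000 = 0.1800 W/m².
CH₄: 0.036 × (√1732 − √724) = 0.036 × (41.6173 − 26.9072) = 0.036 × 14.7101 = 0.5296 W/m².
Total ΔF = 3.6767 + 0.1800 + 0.5296 = 4.3863 W/m².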